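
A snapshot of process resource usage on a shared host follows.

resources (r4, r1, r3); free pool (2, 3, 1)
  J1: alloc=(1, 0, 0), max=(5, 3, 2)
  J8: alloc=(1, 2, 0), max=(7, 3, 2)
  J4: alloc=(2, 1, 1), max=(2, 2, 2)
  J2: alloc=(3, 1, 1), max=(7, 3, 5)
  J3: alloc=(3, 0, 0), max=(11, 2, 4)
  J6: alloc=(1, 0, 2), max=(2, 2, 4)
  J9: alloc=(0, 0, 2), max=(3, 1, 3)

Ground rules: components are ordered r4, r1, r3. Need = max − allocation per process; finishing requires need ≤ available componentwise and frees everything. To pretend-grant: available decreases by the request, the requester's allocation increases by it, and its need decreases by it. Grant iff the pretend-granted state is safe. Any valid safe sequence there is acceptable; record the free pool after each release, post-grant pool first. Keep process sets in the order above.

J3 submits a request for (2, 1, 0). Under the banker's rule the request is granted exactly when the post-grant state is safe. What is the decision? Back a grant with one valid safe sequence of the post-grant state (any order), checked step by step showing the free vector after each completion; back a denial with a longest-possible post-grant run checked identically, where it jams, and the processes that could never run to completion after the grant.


DENY — the pretend-granted state is unsafe.
Key observation: after J4, J6, J9 complete, (3, 3, 6) is the best the pool ever gets, yet each leftover process wants more r4.
Pretend the grant happened; the run J4, J6, J9 goes as far as possible. Step-by-step check:
  pool = (0, 2, 1)
  J4 needs (0, 1, 1) <= (0, 2, 1) -> finishes; pool += (2, 1, 1) = (2, 3, 2)
  J6 needs (1, 2, 2) <= (2, 3, 2) -> finishes; pool += (1, 0, 2) = (3, 3, 4)
  J9 needs (3, 1, 1) <= (3, 3, 4) -> finishes; pool += (0, 0, 2) = (3, 3, 6)
  blocked: J1 wants (4, 3, 2), pool (3, 3, 6) — not enough r4
  blocked: J8 wants (6, 1, 2), pool (3, 3, 6) — not enough r4
  blocked: J2 wants (4, 2, 4), pool (3, 3, 6) — not enough r4
  blocked: J3 wants (6, 1, 4), pool (3, 3, 6) — not enough r4
Post-grant, the permanently blocked set is J1, J8, J2 and J3.


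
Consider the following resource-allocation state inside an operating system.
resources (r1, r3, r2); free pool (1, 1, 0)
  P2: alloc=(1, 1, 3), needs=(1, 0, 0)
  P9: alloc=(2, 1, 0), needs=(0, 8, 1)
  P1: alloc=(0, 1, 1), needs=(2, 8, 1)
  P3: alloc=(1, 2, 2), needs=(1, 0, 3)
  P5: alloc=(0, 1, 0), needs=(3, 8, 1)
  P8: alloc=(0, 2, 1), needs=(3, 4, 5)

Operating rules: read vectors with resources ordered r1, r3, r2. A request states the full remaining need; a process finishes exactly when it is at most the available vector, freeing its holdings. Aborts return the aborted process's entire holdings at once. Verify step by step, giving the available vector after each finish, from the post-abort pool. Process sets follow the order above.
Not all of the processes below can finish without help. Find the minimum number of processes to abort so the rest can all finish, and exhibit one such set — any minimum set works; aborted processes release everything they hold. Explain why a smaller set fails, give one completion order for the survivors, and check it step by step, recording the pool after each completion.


Abort P1 and P5.
Key observation: no ordering could ever have run P9 before the abort of P1 and P5; with (0, 2, 1) back in the pool it fits at step 4.
No one abort is enough; case by case: P2 alone leaves P9 blocked (short on r3); P9 alone leaves P1 blocked (short on r3); P1 alone leaves P9 blocked (short on r3); P3 alone leaves P9 blocked (short on r3); P5 alone leaves P9 blocked (short on r3); P8 alone leaves P9 blocked (short on r3).
Survivors finish in the order: P2, P3, P8, P9. Check, step by step (pool after the aborts first):
  pool = (1, 3, 1)
  P2: need (1, 0, 0) fits (1, 3, 1); releases (1, 1, 3), pool now (2, 4, 4)
  P3: need (1, 0, 3) fits (2, 4, 4); releases (1, 2, 2), pool now (3, 6, 6)
  P8: need (3, 4, 5) fits (3, 6, 6); releases (0, 2, 1), pool now (3, 8, 7)
  P9: need (0, 8, 1) fits (3, 8, 7); releases (2, 1, 0), pool now (5, 9, 7)


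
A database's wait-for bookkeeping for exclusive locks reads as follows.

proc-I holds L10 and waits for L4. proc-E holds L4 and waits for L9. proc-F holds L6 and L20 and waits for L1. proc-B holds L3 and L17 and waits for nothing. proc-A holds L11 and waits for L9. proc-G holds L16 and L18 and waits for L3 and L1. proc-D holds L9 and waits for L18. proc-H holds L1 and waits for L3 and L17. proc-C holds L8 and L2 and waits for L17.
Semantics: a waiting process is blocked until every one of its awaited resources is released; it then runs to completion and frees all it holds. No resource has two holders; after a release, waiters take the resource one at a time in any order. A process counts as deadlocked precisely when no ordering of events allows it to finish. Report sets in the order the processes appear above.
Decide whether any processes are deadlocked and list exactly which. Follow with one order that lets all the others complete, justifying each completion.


Nothing here is deadlocked.
Key observation: there is no circular wait here — follow any chain and it reaches a process that is free to run now.
A valid finishing order for the others: proc-B, proc-H, proc-G, proc-F, proc-D, proc-E, proc-A, proc-C, proc-I.
Check, step by step:
  proc-B waits on nothing -> runs at once and releases L3 and L17
  run proc-H (all its waits — L3 and L17 — are resolved); releases L1
  run proc-G (all its waits — L3 and L1 — are resolved); releases L16 and L18
  run proc-F (all its waits — L1 — are resolved); releases L6 and L20
  run proc-D (all its waits — L18 — are resolved); releases L9
  run proc-E (all its waits — L9 — are resolved); releases L4
  run proc-A (all its waits — L9 — are resolved); releases L11
  run proc-C (all its waits — L17 — are resolved); releases L8 and L2
  run proc-I (all its waits — L4 — are resolved); releases L10


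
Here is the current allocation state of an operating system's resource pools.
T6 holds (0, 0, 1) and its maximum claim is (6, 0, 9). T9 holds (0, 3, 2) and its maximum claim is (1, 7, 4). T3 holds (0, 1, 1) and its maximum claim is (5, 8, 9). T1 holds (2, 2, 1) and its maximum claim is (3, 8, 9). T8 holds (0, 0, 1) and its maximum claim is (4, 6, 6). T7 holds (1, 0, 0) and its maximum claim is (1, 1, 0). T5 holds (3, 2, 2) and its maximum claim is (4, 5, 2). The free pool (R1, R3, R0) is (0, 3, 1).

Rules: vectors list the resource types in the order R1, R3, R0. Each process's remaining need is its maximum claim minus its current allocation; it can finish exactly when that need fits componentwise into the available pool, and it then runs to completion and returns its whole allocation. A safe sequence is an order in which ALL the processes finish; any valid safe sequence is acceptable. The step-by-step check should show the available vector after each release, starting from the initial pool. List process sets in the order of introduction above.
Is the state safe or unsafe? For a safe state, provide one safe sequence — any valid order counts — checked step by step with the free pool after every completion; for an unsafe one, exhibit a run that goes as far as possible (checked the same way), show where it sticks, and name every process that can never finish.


UNSAFE.
Key observation: T7, T5, T9, T8 can finish, but then (4, 8, 6) is all there is, and the blocked group's R0 demands exceed it.
A maximal execution: T7, T5, T9, T8 — then nothing else fits. Verifying each step:
  pool = (0, 3, 1)
  T7 needs (0, 1, 0) <= (0, 3, 1) -> finishes; pool += (1, 0, 0) = (1, 3, 1)
  T5 needs (1, 3, 0) <= (1, 3, 1) -> finishes; pool += (3, 2, 2) = (4, 5, 3)
  T9 needs (1, 4, 2) <= (4, 5, 3) -> finishes; pool += (0, 3, 2) = (4, 8, 5)
  T8 needs (4, 6, 5) <= (4, 8, 5) -> finishes; pool += (0, 0, 1) = (4, 8, 6)
  T6 still needs (6, 0, 8) but only (4, 8, 6) is free — short on R1 and R0
  T3 still needs (5, 7, 8) but only (4, 8, 6) is free — short on R1 and R0
  T1 still needs (1, 6, 8) but only (4, 8, 6) is free — short on R0
Never able to finish: T6, T3 and T1.


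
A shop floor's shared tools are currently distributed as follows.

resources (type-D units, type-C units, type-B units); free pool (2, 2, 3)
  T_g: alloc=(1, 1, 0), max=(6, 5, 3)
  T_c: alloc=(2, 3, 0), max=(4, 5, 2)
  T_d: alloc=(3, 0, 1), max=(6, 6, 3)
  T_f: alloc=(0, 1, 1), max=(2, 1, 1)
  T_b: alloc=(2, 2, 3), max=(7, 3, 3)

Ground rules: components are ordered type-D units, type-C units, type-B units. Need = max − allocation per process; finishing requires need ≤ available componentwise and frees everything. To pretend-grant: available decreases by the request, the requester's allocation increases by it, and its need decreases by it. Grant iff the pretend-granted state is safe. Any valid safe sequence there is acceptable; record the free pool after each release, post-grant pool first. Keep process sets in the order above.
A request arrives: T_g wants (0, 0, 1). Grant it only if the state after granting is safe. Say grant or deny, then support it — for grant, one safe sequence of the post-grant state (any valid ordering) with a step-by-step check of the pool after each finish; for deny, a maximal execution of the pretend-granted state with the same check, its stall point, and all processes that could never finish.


GRANT: granting preserves safety; a valid post-grant sequence is T_f, T_c, T_d, T_b, T_g.
Key observation: with (2, 2, 2) left after the transfer, T_f can run at once — the state stays safe.
Step-by-step check of the post-grant state:
  pool = (2, 2, 2)
  run T_f (needs (2, 0, 0), free (2, 2, 2)); after release of (0, 1, 1) the pool is (2, 3, 3)
  run T_c (needs (2, 2, 2), free (2, 3, 3)); after release of (2, 3, 0) the pool is (4, 6, 3)
  run T_d (needs (3, 6, 2), free (4, 6, 3)); after release of (3, 0, 1) the pool is (7, 6, 4)
  run T_b (needs (5, 1, 0), free (7, 6, 4)); after release of (2, 2, 3) the pool is (9, 8, 7)
  run T_g (needs (5, 4, 2), free (9, 8, 7)); after release of (1, 1, 1) the pool is (10, 9, 8)


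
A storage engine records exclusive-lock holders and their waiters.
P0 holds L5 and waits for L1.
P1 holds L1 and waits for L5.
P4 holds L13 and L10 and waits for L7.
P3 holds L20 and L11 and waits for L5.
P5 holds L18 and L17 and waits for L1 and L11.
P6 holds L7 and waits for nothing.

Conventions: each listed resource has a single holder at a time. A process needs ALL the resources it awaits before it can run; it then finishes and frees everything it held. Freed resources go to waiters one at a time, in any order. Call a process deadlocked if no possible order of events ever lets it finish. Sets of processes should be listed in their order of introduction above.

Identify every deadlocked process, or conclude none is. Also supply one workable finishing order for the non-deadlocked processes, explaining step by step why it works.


Deadlocked set: P0, P1, P3 and P5.
Key observation: the knot is the closed ring of waits P0 -> P1 -> P0; P3 and P5 wait into the deadlock from upstream.
One completion order for the rest: P6, P4.
Verifying each step:
  P6: no waits; runs immediately, freeing L7
  run P4 (all its waits — L7 — are resolved); releases L13 and L10


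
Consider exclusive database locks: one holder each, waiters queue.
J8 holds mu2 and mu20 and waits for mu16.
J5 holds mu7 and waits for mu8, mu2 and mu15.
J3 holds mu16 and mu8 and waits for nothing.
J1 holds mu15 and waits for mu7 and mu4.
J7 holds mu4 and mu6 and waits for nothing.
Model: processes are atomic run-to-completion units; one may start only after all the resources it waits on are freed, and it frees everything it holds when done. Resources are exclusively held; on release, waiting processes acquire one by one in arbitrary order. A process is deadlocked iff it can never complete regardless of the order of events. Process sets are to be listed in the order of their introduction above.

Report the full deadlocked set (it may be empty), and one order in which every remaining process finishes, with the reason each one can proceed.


The deadlocked set is J5 and J1.
Key observation: along J5 -> J1 -> J5, each member waits on what the next one holds — a deadlock; no other process is dragged down with it.
One completion order for the rest: J3, J8, J7.
Walking it through:
  run J3 (it waits on nothing); releases mu16 and mu8
  J8: everything it awaited (mu16) is free; runs, freeing mu2 and mu20
  run J7 (it waits on nothing); releases mu4 and mu6


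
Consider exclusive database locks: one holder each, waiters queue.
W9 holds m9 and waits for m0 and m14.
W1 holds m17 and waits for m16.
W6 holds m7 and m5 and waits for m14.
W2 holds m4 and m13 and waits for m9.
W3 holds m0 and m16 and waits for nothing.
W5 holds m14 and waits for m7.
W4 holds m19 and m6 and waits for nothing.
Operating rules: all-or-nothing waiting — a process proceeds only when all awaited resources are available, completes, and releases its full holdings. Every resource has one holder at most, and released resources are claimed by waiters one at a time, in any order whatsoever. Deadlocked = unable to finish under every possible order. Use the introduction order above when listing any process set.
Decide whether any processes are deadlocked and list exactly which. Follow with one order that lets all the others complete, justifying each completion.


Deadlocked: W9, W6, W2 and W5.
Key observation: the cycle W5 -> W6 -> W5 can never break — each member waits on the next; W9 and W2 wait into the deadlock from upstream.
One completion order for the rest: W3, W4, W1.
Walking it through:
  W3 waits on nothing -> runs at once and releases m0 and m16
  W4 waits on nothing -> runs at once and releases m19 and m6
  W1: everything it awaited (m16) is free; runs, freeing m17


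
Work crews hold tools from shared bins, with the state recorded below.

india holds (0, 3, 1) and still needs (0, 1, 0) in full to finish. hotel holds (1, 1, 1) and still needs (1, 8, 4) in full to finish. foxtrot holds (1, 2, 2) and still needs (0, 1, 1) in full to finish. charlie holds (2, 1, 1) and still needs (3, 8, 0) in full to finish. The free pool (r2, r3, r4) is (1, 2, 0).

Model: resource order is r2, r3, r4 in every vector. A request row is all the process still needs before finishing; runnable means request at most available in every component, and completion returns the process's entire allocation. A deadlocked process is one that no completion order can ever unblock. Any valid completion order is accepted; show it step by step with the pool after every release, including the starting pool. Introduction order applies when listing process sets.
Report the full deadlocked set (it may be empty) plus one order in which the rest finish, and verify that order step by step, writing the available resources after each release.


Deadlocked: hotel and charlie.
Key observation: india, foxtrot can finish, but then (2, 7, 3) is all there is, and the blocked group's r3 demands exceed it.
A valid finishing order for the others: india, foxtrot. Check, step by step:
  pool = (1, 2, 0)
  india: need (0, 1, 0) fits (1, 2, 0); releases (0, 3, 1), pool now (1, 5, 1)
  foxtrot: need (0, 1, 1) fits (1, 5, 1); releases (1, 2, 2), pool now (2, 7, 3)
The blocked processes can never fit:
  blocked: hotel wants (1, 8, 4), pool (2, 7, 3) — not enough r3 and r4
  blocked: charlie wants (3, 8, 0), pool (2, 7, 3) — not enough r2 and r3


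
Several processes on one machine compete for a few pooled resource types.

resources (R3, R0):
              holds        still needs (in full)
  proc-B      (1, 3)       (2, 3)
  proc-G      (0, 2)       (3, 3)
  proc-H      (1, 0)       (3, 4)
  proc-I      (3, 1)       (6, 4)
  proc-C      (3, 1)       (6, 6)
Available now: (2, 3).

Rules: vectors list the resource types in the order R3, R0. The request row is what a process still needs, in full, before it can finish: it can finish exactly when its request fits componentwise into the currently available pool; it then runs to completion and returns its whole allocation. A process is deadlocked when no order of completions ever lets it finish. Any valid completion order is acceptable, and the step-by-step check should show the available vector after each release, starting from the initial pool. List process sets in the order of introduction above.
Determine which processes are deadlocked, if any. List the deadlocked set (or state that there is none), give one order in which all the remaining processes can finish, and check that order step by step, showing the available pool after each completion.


Deadlocked set: proc-I and proc-C.
Key observation: R3 is the bottleneck — with proc-B, proc-G, proc-H done the pool holds (4, 8), short of every remaining need.
One completion order for the rest: proc-B, proc-G, proc-H. Step-by-step check:
  pool = (2, 3)
  run proc-B (needs (2, 3), free (2, 3)); after release of (1, 3) the pool is (3, 6)
  run proc-G (needs (3, 3), free (3, 6)); after release of (0, 2) the pool is (3, 8)
  run proc-H (needs (3, 4), free (3, 8)); after release of (1, 0) the pool is (4, 8)
The stuck group stays short no matter what:
  proc-I still needs (6, 4) but only (4, 8) is free — short on R3
  proc-C still needs (6, 6) but only (4, 8) is free — short on R3


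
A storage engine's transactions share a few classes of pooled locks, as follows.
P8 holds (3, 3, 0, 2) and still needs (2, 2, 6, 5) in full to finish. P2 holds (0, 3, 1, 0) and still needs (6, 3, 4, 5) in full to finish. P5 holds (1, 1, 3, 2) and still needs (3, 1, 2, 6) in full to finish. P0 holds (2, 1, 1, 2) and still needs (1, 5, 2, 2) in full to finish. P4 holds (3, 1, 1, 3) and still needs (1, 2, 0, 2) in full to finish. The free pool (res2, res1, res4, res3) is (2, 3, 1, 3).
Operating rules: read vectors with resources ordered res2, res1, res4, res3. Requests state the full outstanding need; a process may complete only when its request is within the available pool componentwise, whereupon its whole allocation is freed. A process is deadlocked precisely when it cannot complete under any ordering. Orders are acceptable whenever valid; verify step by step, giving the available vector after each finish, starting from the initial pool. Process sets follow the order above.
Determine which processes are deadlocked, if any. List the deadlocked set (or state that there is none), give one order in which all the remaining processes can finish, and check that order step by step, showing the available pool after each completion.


The deadlocked set is empty.
Key observation: the pool covers P4 at once, and every later process fits after earlier releases.
A valid finishing order for the others: P4, P5, P0, P8, P2. Check, step by step:
  pool = (2, 3, 1, 3)
  run P4 (needs (1, 2, 0, 2), free (2, 3, 1, 3)); after release of (3, 1, 1, 3) the pool is (5, 4, 2, 6)
  run P5 (needs (3, 1, 2, 6), free (5, 4, 2, 6)); after release of (1, 1, 3, 2) the pool is (6, 5, 5, 8)
  run P0 (needs (1, 5, 2, 2), free (6, 5, 5, 8)); after release of (2, 1, 1, 2) the pool is (8, 6, 6, 10)
  run P8 (needs (2, 2, 6, 5), free (8, 6, 6, 10)); after release of (3, 3, 0, 2) the pool is (11, 9, 6, 12)
  run P2 (needs (6, 3, 4, 5), free (11, 9, 6, 12)); after release of (0, 3, 1, 0) the pool is (11, 12, 7, 12)


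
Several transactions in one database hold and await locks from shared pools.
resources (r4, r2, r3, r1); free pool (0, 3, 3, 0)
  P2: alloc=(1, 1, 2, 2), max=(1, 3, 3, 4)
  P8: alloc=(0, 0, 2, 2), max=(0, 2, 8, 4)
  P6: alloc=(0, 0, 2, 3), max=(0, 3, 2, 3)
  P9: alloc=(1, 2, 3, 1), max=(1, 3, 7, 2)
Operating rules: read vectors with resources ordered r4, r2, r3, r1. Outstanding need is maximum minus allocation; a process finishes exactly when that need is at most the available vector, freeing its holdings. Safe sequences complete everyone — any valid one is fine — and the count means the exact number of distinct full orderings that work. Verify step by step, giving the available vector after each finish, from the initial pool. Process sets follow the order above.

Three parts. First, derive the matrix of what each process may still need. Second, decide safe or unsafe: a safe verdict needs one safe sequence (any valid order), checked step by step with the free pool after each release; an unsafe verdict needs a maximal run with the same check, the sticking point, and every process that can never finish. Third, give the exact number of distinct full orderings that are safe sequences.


(1) Need matrix, components ordered r4, r2, r3, r1:
  P2: (0, 2, 1, 2)
  P8: (0, 2, 6, 2)
  P6: (0, 3, 0, 0)
  P9: (0, 1, 4, 1)
(2) SAFE, for example via the order P6, P9, P8, P2.
Key observation: at P6 the run first touches a limit — (0, 3, 0, 0) against (0, 3, 3, 0), exact on a resource it actually requests.
Step-by-step check:
  pool = (0, 3, 3, 0)
  P6: need (0, 3, 0, 0) fits (0, 3, 3, 0); releases (0, 0, 2, 3), pool now (0, 3, 5, 3)
  P9: need (0, 1, 4, 1) fits (0, 3, 5, 3); releases (1, 2, 3, 1), pool now (1, 5, 8, 4)
  P8: need (0, 2, 6, 2) fits (1, 5, 8, 4); releases (0, 0, 2, 2), pool now (1, 5, 10, 6)
  P2: need (0, 2, 1, 2) fits (1, 5, 10, 6); releases (1, 1, 2, 2), pool now (2, 6, 12, 8)
(3) The exact count: 4 of the possible complete orderings are safe sequences.


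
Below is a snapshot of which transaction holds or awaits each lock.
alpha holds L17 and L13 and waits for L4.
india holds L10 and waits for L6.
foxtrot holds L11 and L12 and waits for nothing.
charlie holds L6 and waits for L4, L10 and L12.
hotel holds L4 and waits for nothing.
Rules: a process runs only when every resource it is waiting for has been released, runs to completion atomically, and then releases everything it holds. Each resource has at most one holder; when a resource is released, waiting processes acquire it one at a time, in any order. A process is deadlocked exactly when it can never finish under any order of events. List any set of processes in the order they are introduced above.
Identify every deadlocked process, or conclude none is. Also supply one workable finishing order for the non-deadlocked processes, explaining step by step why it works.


Deadlocked set: india and charlie.
Key observation: along india -> charlie -> india, each member waits on what the next one holds — a deadlock; no other process is dragged down with it.
The rest can finish in the order hotel, alpha, foxtrot.
Step-by-step check:
  run hotel (it waits on nothing); releases L4
  alpha waits on L4 — all released -> runs and releases L17 and L13
  run foxtrot (it waits on nothing); releases L11 and L12


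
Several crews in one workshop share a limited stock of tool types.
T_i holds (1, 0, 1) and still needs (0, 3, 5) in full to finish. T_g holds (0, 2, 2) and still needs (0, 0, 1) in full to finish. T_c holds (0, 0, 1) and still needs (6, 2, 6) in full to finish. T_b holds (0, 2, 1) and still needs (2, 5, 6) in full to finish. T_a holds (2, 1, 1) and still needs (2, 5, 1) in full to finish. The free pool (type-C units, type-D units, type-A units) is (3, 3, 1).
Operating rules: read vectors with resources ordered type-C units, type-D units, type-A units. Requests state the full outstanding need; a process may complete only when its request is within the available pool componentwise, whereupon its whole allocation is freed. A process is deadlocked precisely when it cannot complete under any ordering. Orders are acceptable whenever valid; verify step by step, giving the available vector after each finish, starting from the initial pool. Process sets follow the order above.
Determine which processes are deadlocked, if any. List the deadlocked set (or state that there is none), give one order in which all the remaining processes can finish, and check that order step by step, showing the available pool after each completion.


Deadlocked: T_i, T_c and T_b.
Key observation: even finishing T_g, T_a leaves just (5, 6, 4) free — too little type-A units for any of the remaining processes.
One completion order for the rest: T_g, T_a. Step-by-step check:
  pool = (3, 3, 1)
  T_g: need (0, 0, 1) fits (3, 3, 1); releases (0, 2, 2), pool now (3, 5, 3)
  T_a: need (2, 5, 1) fits (3, 5, 3); releases (2, 1, 1), pool now (5, 6, 4)
None of the blocked processes ever fits:
  T_i cannot run: need (0, 3, 5) vs free (5, 6, 4) (insufficient type-A units)
  T_c cannot run: need (6, 2, 6) vs free (5, 6, 4) (insufficient type-C units and type-A units)
  T_b cannot run: need (2, 5, 6) vs free (5, 6, 4) (insufficient type-A units)


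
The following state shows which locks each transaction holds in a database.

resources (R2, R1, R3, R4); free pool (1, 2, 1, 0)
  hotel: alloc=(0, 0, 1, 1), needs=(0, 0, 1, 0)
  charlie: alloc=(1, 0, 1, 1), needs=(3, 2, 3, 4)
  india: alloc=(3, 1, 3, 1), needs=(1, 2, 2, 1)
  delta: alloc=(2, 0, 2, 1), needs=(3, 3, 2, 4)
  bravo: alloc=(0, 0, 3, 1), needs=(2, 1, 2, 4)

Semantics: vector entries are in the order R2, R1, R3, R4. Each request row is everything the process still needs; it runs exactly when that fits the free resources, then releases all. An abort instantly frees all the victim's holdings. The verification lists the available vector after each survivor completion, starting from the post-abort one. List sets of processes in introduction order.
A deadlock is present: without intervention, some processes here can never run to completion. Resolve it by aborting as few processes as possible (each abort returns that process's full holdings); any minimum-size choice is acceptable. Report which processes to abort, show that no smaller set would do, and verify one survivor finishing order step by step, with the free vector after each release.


Minimum abort set: charlie and delta.
Key observation: bravo was stuck for good until charlie and delta gave back (3, 0, 3, 2); in the order shown it finishes at step 3.
Why nothing smaller works — every single abort fails: hotel alone leaves charlie blocked (short on R4); charlie alone leaves delta blocked (short on R4); india alone leaves charlie blocked (short on R4); delta alone leaves charlie blocked (short on R4); bravo alone leaves charlie blocked (short on R4).
Survivors finish in the order: hotel, india, bravo. Check, step by step (pool after the aborts first):
  pool = (4, 2, 4, 2)
  hotel: need (0, 0, 1, 0) fits (4, 2, 4, 2); releases (0, 0, 1, 1), pool now (4, 2, 5, 3)
  india: need (1, 2, 2, 1) fits (4, 2, 5, 3); releases (3, 1, 3, 1), pool now (7, 3, 8, 4)
  bravo: need (2, 1, 2, 4) fits (7, 3, 8, 4); releases (0, 0, 3, 1), pool now (7, 3, 11, 5)


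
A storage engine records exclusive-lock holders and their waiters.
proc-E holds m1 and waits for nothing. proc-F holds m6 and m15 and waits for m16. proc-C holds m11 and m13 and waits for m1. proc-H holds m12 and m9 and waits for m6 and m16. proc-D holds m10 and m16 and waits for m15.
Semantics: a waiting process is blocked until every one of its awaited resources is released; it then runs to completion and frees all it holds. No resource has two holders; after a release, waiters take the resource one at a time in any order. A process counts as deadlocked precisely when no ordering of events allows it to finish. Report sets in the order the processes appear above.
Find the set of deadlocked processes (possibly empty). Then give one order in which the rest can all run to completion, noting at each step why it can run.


The deadlocked set is proc-F, proc-H and proc-D.
Key observation: the loop proc-F -> proc-D -> proc-F blocks itself forever; proc-H waits into the deadlock from upstream.
The rest can finish in the order proc-E, proc-C.
Verifying each step:
  run proc-E (it waits on nothing); releases m1
  proc-C waits on m1 — all released -> runs and releases m11 and m13


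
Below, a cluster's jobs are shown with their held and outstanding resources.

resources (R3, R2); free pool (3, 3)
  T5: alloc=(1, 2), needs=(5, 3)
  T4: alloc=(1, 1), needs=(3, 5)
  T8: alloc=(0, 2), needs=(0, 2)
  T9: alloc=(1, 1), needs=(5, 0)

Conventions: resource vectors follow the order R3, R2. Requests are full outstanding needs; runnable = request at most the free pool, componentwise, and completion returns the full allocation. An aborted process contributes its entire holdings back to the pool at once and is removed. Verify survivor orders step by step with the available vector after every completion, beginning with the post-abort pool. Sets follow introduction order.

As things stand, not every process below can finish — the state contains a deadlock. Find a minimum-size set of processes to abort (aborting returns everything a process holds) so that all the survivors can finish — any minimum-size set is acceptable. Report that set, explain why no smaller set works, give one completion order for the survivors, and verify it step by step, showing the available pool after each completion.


Minimum abort set: T5.
Key observation: the deadlocked T9 becomes finishable only because T5 released (1, 2); it completes at step 3 below.
Minimality: the empty abort set fails — the state is deadlocked as it stands.
One survivor order: T4, T8, T9. Verifying each step (post-abort pool first):
  pool = (4, 5)
  run T4 (needs (3, 5), free (4, 5)); after release of (1, 1) the pool is (5, 6)
  run T8 (needs (0, 2), free (5, 6)); after release of (0, 2) the pool is (5, 8)
  run T9 (needs (5, 0), free (5, 8)); after release of (1, 1) the pool is (6, 9)


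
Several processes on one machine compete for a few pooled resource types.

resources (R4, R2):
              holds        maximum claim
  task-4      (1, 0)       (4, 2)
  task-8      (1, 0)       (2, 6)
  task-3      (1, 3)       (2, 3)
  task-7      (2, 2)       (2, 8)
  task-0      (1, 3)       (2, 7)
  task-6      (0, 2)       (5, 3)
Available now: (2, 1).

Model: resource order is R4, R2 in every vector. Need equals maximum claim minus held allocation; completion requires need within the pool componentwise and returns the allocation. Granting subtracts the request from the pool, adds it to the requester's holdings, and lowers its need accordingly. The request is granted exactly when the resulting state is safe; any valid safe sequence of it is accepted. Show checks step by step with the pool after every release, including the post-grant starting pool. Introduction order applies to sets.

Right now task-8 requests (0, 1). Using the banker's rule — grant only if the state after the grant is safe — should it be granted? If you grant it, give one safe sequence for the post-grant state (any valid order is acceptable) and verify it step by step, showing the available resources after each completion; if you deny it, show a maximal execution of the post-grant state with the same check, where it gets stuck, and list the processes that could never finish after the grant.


DENY: after the grant no complete ordering would exist.
Key observation: after task-3, task-4 the pool peaks at (4, 3), and each blocked process is short somewhere: task-8 on R2; task-7 on R2; task-0 on R2; task-6 on R4.
On the post-grant state, task-3, task-4 is a maximal run — nothing extends it. Verifying each step:
  pool = (2, 0)
  run task-3 (needs (1, 0), free (2, 0)); after release of (1, 3) the pool is (3, 3)
  run task-4 (needs (3, 2), free (3, 3)); after release of (1, 0) the pool is (4, 3)
  blocked: task-8 wants (1, 5), pool (4, 3) — not enough R2
  blocked: task-7 wants (0, 6), pool (4, 3) — not enough R2
  blocked: task-0 wants (1, 4), pool (4, 3) — not enough R2
  blocked: task-6 wants (5, 1), pool (4, 3) — not enough R4
Post-grant, the permanently blocked set is task-8, task-7, task-0 and task-6.


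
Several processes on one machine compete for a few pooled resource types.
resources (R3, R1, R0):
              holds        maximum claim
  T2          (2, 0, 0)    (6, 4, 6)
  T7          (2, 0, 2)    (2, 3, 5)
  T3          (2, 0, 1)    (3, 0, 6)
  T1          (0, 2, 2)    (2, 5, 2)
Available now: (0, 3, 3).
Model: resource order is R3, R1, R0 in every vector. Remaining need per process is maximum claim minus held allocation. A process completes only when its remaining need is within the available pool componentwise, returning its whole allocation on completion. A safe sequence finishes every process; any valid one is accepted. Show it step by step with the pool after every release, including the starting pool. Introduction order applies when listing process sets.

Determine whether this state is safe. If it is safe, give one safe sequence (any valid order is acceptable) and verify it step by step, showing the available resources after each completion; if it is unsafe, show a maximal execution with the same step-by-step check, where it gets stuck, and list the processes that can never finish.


SAFE — a valid safe sequence is T7, T1, T3, T2.
Key observation: T7 is the earliest step where a requested resource binds exactly: need (0, 3, 3), pool (0, 3, 3) at its turn.
Step-by-step check:
  pool = (0, 3, 3)
  T7: need (0, 3, 3) fits (0, 3, 3); releases (2, 0, 2), pool now (2, 3, 5)
  T1: need (2, 3, 0) fits (2, 3, 5); releases (0, 2, 2), pool now (2, 5, 7)
  T3: need (1, 0, 5) fits (2, 5, 7); releases (2, 0, 1), pool now (4, 5, 8)
  T2: need (4, 4, 6) fits (4, 5, 8); releases (2, 0, 0), pool now (6, 5, 8)


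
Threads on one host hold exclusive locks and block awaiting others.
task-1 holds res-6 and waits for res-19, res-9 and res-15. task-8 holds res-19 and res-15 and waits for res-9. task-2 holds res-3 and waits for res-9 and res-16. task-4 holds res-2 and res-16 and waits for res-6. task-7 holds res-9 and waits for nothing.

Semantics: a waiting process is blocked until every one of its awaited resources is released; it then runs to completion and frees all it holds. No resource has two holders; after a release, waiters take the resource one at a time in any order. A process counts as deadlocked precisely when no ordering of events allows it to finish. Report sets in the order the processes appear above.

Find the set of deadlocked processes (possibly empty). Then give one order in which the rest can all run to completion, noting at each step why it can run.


No process is deadlocked.
Key observation: the waits form no ring: some process can always run, and its releases unblock the others one by one.
The rest can finish in the order task-7, task-8, task-1, task-4, task-2.
Verifying each step:
  task-7 waits on nothing -> runs at once and releases res-9
  task-8 waits on res-9 — all released -> runs and releases res-19 and res-15
  task-1 waits on res-19, res-9 and res-15 — all released -> runs and releases res-6
  task-4 waits on res-6 — all released -> runs and releases res-2 and res-16
  task-2 waits on res-9 and res-16 — all released -> runs and releases res-3


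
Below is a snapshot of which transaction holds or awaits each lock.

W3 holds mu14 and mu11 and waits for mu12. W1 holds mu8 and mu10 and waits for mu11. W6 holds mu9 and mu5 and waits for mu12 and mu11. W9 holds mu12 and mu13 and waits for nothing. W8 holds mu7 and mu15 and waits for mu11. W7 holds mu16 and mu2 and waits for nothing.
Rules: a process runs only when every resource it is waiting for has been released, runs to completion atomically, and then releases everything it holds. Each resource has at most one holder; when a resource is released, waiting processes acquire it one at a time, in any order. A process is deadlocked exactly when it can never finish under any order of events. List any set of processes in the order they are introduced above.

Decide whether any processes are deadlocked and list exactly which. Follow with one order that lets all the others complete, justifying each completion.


The deadlocked set is empty.
Key observation: no waiting chain loops back on itself — every chain ends at a process that waits on nothing, so everyone eventually runs.
The rest can finish in the order W9, W3, W6, W1, W8, W7.
Verifying each step:
  W9 waits on nothing -> runs at once and releases mu12 and mu13
  run W3 (all its waits — mu12 — are resolved); releases mu14 and mu11
  run W6 (all its waits — mu12 and mu11 — are resolved); releases mu9 and mu5
  run W1 (all its waits — mu11 — are resolved); releases mu8 and mu10
  run W8 (all its waits — mu11 — are resolved); releases mu7 and mu15
  W7 waits on nothing -> runs at once and releases mu16 and mu2


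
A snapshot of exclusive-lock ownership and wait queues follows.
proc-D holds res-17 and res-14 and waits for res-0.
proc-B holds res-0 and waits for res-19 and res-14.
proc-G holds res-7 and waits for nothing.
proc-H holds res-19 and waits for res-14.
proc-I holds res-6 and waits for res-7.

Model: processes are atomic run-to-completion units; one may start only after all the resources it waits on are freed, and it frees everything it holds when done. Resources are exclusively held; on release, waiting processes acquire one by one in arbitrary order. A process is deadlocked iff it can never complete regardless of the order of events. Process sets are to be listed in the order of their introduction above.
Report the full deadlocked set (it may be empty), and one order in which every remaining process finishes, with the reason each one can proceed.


The deadlocked set is proc-D, proc-B and proc-H.
Key observation: the cycle proc-D -> proc-B -> proc-D can never break — each member waits on the next; proc-H is caught in further circular waits.
The rest can finish in the order proc-G, proc-I.
Step-by-step check:
  run proc-G (it waits on nothing); releases res-7
  proc-I waits on res-7 — all released -> runs and releases res-6


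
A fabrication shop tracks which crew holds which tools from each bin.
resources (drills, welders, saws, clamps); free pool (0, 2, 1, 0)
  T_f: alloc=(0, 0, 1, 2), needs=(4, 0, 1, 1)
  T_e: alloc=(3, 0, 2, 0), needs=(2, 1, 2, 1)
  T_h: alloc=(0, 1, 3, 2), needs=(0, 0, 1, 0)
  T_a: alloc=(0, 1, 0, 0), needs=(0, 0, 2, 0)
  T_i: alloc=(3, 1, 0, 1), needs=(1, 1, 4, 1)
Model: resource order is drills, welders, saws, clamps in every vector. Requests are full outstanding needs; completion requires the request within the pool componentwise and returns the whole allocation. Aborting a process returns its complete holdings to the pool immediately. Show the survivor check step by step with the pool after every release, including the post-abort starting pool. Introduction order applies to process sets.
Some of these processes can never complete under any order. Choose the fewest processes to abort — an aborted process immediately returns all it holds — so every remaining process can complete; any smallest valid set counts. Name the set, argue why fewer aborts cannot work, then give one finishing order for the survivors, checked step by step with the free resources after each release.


Minimum abort set: T_e.
Key observation: T_i could never have finished before the abort; with (3, 0, 2, 0) returned by T_e, it fits at step 2.
Minimality: the empty abort set fails — the state is deadlocked as it stands.
The survivors complete as T_h, T_i, T_f, T_a. Step-by-step check (starting from the post-abort pool):
  pool = (3, 2, 3, 0)
  run T_h (needs (0, 0, 1, 0), free (3, 2, 3, 0)); after release of (0, 1, 3, 2) the pool is (3, 3, 6, 2)
  run T_i (needs (1, 1, 4, 1), free (3, 3, 6, 2)); after release of (3, 1, 0, 1) the pool is (6, 4, 6, 3)
  run T_f (needs (4, 0, 1, 1), free (6, 4, 6, 3)); after release of (0, 0, 1, 2) the pool is (6, 4, 7, 5)
  run T_a (needs (0, 0, 2, 0), free (6, 4, 7, 5)); after release of (0, 1, 0, 0) the pool is (6, 5, 7, 5)


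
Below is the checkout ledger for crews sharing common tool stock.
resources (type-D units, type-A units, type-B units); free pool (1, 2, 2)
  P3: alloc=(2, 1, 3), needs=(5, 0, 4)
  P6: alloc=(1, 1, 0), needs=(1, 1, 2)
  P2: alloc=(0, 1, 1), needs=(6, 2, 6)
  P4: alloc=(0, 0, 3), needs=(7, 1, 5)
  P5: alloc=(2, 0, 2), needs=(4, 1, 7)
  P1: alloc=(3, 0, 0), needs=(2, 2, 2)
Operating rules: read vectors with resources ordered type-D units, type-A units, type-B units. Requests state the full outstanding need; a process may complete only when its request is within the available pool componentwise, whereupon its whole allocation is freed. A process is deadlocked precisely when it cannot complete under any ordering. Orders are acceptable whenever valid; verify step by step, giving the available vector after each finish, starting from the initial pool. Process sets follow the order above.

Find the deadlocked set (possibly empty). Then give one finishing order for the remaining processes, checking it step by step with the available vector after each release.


The deadlocked set is P3, P2, P4 and P5.
Key observation: the wall is type-B units: completing P6, P1 brings the pool only to (5, 3, 2), and all the rest need more.
A valid finishing order for the others: P6, P1. Verifying each step:
  pool = (1, 2, 2)
  P6 needs (1, 1, 2) <= (1, 2, 2) -> finishes; pool += (1, 1, 0) = (2, 3, 2)
  P1 needs (2, 2, 2) <= (2, 3, 2) -> finishes; pool += (3, 0, 0) = (5, 3, 2)
The blocked processes can never fit:
  blocked: P3 wants (5, 0, 4), pool (5, 3, 2) — not enough type-B units
  blocked: P2 wants (6, 2, 6), pool (5, 3, 2) — not enough type-D units and type-B units
  blocked: P4 wants (7, 1, 5), pool (5, 3, 2) — not enough type-D units and type-B units
  blocked: P5 wants (4, 1, 7), pool (5, 3, 2) — not enough type-B units
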